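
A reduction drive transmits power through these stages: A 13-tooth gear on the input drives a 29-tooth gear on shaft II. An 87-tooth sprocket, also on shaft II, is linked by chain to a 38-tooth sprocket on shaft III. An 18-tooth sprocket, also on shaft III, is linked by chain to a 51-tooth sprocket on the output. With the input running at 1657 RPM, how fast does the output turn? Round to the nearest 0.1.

gear mesh 29/13 = 2.2308 → 1657/2.2308 = 742.79 RPM
chain 38/87 = 0.43678 → 742.79/0.43678 = 1700.6 RPM
chain 51/18 = 2.8333 → 1700.6/2.8333 = 600.21 RPM

600.2 RPM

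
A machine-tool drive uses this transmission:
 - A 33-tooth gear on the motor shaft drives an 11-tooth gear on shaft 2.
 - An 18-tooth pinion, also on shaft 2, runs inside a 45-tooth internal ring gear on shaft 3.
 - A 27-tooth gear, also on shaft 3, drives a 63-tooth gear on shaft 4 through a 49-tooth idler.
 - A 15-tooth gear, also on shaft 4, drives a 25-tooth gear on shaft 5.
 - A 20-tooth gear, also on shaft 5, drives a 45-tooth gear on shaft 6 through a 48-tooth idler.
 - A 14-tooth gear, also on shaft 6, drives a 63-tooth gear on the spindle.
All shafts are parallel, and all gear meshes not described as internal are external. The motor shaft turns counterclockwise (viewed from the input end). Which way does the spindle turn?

the motor shaft → shaft 2: external mesh, 1 reversal → CW.
shaft 2 → shaft 3: internal mesh, same direction → CW.
shaft 3 → shaft 4: driver → idler → driven is 2 external meshes, 2 reversals → CW.
shaft 4 → shaft 5: external mesh, 1 reversal → CCW.
shaft 5 → shaft 6: driver → idler → driven is 2 external meshes, 2 reversals → CCW.
shaft 6 → the spindle: external mesh, 1 reversal → CW.
7 reversals in total — an odd number — so the spindle turns opposite to the motor shaft.

clockwise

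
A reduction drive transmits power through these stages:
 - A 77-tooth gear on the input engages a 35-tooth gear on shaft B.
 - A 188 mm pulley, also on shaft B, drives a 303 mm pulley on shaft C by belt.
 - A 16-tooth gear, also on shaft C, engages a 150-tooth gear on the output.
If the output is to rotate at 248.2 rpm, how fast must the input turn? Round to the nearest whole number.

Overall ratio R = 0.45455 × 1.6117 × 9.375 = 6.868.
Required input speed = output speed × R = 248.2 × 6.868 = 1704.6 rpm.

1705 rpm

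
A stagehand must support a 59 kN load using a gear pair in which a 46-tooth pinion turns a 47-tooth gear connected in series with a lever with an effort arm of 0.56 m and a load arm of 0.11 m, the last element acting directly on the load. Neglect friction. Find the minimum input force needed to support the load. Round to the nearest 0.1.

11.3 kN

Gear pair MA = 47/46 = 1.0217.
Lever MA = effort arm / load arm = 0.56/0.11 = 5.0909.
Combined ideal MA = 1.0217 × 5.0909 = 5.2016.
Effort = load / MA = 59 / 5.2016 = 11.343 kN.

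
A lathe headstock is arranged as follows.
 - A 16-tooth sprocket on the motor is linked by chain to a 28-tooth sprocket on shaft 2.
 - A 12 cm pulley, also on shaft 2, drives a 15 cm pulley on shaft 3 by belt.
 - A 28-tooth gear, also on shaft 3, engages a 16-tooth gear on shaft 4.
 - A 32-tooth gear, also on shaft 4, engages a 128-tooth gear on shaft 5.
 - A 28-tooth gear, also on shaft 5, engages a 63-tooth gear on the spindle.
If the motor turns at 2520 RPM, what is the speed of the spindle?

224 RPM

the motor → shaft 2 (chain, 28/16): 2520 ÷ 1.75 = 1440 RPM
shaft 2 → shaft 3 (belt, 15/12): 1440 ÷ 1.25 = 1152 RPM
shaft 3 → shaft 4 (gear mesh, 16/28): 1152 ÷ 0.57143 = 2016 RPM
shaft 4 → shaft 5 (gear mesh, 128/32): 2016 ÷ 4 = 504 RPM
shaft 5 → the spindle (gear mesh, 63/28): 504 ÷ 2.25 = 224 RPM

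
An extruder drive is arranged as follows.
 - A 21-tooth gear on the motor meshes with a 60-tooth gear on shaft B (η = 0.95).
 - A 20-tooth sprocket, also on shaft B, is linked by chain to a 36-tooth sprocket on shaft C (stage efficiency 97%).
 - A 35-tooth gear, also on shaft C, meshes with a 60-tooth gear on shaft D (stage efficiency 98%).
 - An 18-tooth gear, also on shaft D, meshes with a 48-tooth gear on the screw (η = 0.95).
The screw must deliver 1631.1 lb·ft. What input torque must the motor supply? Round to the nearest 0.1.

80.9 lb·ft

Overall ratio R = 2.8571 × 1.8 × 1.7143 × 2.6667 = 23.51; overall efficiency η = 0.95 × 0.97 × 0.98 × 0.95 = 0.8579.
Input torque = output torque / (R × η) = 1631.1 / (23.51 × 0.8579) = 80.868 lb·ft.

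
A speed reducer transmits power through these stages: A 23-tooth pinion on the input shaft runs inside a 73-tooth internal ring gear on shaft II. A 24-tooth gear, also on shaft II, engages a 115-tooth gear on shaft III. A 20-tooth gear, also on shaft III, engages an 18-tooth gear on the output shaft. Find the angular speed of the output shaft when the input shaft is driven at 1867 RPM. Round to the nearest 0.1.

136.4 RPM

the input shaft → shaft II (internal gear, 73/23): 1867 ÷ 3.1739 = 588.23 RPM
shaft II → shaft III (gear mesh, 115/24): 588.23 ÷ 4.7917 = 122.76 RPM
shaft III → the output shaft (gear mesh, 18/20): 122.76 ÷ 0.9 = 136.4 RPM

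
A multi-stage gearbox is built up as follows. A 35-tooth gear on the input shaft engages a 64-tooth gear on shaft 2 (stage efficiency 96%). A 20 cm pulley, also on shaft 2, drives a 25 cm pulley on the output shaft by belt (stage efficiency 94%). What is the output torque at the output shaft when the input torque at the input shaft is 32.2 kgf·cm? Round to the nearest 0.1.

Gear mesh: ratio = 64/35 = 1.8286; torque at shaft 2 = 32.2 × 1.8286 × 0.96 = 56.525 kgf·cm.
Belt: ratio = 25/20 = 1.25; torque at the output shaft = 56.525 × 1.25 × 0.94 = 66.417 kgf·cm.

66.4 kgf·cm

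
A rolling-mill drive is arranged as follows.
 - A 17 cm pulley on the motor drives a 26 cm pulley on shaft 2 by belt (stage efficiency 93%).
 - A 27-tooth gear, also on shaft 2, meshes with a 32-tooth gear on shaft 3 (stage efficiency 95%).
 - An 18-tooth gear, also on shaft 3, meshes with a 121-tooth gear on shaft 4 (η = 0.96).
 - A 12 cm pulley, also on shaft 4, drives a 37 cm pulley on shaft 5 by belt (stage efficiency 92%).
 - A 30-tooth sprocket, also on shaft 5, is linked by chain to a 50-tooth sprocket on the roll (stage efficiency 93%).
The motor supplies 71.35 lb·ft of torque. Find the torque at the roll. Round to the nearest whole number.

Belt: ratio = 26/17 = 1.5294; torque at shaft 2 = 71.35 × 1.5294 × 0.93 = 101.48 lb·ft.
Gear mesh: ratio = 32/27 = 1.1852; torque at shaft 3 = 101.48 × 1.1852 × 0.95 = 114.26 lb·ft.
Gear mesh: ratio = 121/18 = 6.7222; torque at shaft 4 = 114.26 × 6.7222 × 0.96 = 737.39 lb·ft.
Belt: ratio = 37/12 = 3.0833; torque at shaft 5 = 737.39 × 3.0833 × 0.92 = 2091.7 lb·ft.
Chain: ratio = 50/30 = 1.6667; torque at the roll = 2091.7 × 1.6667 × 0.93 = 3242.2 lb·ft.

3242 lb·ft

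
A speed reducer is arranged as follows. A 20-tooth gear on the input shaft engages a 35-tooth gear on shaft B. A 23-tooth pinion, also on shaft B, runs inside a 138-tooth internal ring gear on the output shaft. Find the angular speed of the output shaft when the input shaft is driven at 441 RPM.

gear mesh 35/20 = 1.75 → 441/1.75 = 252 RPM
internal gear 138/23 = 6 → 252/6 = 42 RPM

42 RPM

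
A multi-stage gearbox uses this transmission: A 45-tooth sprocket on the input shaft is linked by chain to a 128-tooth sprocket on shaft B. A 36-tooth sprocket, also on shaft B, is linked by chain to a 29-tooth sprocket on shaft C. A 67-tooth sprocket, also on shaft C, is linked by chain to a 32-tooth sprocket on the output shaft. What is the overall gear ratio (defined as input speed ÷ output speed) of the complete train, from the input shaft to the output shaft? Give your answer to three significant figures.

Each stage contributes driven/driver: chain 128/45 = 2.8444, chain 29/36 = 0.80556, chain 32/67 = 0.47761.
Overall: 2.8444 × 0.80556 × 0.47761 = 1.0944.

1.09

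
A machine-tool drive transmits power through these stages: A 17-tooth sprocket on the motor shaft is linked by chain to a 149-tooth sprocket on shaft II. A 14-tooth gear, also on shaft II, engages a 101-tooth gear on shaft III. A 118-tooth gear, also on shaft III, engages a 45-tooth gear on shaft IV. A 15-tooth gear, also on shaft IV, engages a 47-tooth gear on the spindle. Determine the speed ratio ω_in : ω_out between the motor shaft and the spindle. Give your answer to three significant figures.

Each stage contributes driven/driver: chain 149/17 = 8.7647, gear mesh 101/14 = 7.2143, gear mesh 45/118 = 0.38136, gear mesh 47/15 = 3.1333.
Overall: 8.7647 × 7.2143 × 0.38136 × 3.1333 = 75.556.

75.6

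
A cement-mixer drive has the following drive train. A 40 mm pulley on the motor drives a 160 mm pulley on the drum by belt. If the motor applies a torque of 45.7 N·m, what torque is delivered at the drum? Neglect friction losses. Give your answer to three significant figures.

183 N·m

belt 160/40 = 4 → τ = 45.7·4 = 182.8 N·m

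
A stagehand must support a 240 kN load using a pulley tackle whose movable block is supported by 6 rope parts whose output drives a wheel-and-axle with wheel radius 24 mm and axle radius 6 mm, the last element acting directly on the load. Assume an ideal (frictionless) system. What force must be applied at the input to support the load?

Block-and-tackle MA = number of supporting rope parts = 6.
Wheel-and-axle MA = R/r = 24/6 = 4.
Combined ideal MA = 6 × 4 = 24.
Effort = load / MA = 240 / 24 = 10 kN.

10 kN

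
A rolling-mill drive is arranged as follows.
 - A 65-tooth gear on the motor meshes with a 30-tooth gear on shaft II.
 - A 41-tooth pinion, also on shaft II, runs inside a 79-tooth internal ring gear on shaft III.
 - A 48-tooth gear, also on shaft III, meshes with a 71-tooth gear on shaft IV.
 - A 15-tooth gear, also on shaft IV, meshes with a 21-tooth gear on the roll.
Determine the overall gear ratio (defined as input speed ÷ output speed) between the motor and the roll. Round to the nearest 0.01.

Each stage contributes driven/driver: gear mesh 30/65 = 0.46154, internal gear 79/41 = 1.9268, gear mesh 71/48 = 1.4792, gear mesh 21/15 = 1.4.
Overall: 0.46154 × 1.9268 × 1.4792 × 1.4 = 1.8416.

1.84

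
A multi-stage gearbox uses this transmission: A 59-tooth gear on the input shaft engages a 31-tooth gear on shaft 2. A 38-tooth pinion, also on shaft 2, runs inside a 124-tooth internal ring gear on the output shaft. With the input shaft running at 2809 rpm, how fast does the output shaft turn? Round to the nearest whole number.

1638 rpm

the input shaft → shaft 2 (gear mesh, 31/59): 2809 ÷ 0.52542 = 5346.2 rpm
shaft 2 → the output shaft (internal gear, 124/38): 5346.2 ÷ 3.2632 = 1638.3 rpm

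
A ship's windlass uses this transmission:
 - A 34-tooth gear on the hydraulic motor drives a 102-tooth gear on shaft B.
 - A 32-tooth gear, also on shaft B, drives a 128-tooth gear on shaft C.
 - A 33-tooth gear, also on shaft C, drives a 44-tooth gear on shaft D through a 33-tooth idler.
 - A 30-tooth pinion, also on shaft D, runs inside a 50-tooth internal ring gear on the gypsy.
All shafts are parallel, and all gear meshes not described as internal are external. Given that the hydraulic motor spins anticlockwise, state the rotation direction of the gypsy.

anticlockwise

the hydraulic motor → shaft B: external mesh, 1 reversal → CW.
shaft B → shaft C: external mesh, 1 reversal → CCW.
shaft C → shaft D: driver → idler → driven is 2 external meshes, 2 reversals → CCW.
shaft D → the gypsy: internal mesh, same direction → CCW.
4 reversals in total — an even number — so the gypsy turns the same way as the hydraulic motor.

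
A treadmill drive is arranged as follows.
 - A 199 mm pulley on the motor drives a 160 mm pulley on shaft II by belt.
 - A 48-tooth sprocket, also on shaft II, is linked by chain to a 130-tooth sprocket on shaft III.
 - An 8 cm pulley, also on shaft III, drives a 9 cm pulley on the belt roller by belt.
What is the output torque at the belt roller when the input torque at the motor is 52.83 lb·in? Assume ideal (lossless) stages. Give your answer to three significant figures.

129 lb·in

Belt: ratio = 160/199 = 0.80402; torque at shaft II = 52.83 × 0.80402 = 42.476 lb·in.
Chain: ratio = 130/48 = 2.7083; torque at shaft III = 42.476 × 2.7083 = 115.04 lb·in.
Belt: ratio = 9/8 = 1.125; torque at the belt roller = 115.04 × 1.125 = 129.42 lb·in.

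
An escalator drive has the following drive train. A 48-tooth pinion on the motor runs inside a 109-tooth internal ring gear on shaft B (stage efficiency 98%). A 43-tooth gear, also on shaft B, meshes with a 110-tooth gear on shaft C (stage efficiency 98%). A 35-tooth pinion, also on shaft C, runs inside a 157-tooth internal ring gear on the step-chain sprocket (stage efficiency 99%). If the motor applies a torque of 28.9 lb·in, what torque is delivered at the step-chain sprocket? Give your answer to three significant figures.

716 lb·in

Internal gear: ratio = 109/48 = 2.2708; torque at shaft B = 28.9 × 2.2708 × 0.98 = 64.315 lb·in.
Gear mesh: ratio = 110/43 = 2.5581; torque at shaft C = 64.315 × 2.5581 × 0.98 = 161.24 lb·in.
Internal gear: ratio = 157/35 = 4.4857; torque at the step-chain sprocket = 161.24 × 4.4857 × 0.99 = 716.02 lb·in.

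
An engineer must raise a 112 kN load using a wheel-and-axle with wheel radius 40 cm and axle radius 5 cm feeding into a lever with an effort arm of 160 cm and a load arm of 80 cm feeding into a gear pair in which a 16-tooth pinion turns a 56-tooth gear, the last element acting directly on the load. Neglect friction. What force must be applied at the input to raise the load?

2 kN

Wheel-and-axle MA = R/r = 40/5 = 8.
Lever MA = effort arm / load arm = 160/80 = 2.
Gear pair MA = 56/16 = 3.5.
Combined ideal MA = 8 × 2 × 3.5 = 56.
Effort = load / MA = 112 / 56 = 2 kN.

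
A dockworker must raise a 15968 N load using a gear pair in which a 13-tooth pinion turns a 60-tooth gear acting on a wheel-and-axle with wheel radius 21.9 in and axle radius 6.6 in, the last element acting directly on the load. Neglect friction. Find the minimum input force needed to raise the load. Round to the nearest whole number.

Gear pair MA = 60/13 = 4.6154.
Wheel-and-axle MA = R/r = 21.9/6.6 = 3.3182.
Combined ideal MA = 4.6154 × 3.3182 = 15.315.
Effort = load / MA = 15968 / 15.315 = 1042.7 N.

1043 N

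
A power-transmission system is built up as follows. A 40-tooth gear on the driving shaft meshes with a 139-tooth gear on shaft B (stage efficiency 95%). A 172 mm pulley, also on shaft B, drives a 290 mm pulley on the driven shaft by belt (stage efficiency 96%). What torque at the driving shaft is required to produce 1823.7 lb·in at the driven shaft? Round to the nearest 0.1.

341.3 lb·in

Overall ratio R = 3.475 × 1.686 = 5.859; overall efficiency η = 0.95 × 0.96 = 0.9120.
Input torque = output torque / (R × η) = 1823.7 / (5.859 × 0.9120) = 341.3 lb·in.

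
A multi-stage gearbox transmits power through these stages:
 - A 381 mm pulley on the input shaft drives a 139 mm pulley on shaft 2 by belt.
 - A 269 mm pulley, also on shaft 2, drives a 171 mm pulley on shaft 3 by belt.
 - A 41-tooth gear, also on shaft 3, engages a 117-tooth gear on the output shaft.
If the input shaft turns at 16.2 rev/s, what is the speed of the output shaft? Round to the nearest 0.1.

24.5 rev/s

belt 139/381 = 0.36483 → 16.2/0.36483 = 44.404 rev/s
belt 171/269 = 0.63569 → 44.404/0.63569 = 69.852 rev/s
gear mesh 117/41 = 2.8537 → 69.852/2.8537 = 24.478 rev/s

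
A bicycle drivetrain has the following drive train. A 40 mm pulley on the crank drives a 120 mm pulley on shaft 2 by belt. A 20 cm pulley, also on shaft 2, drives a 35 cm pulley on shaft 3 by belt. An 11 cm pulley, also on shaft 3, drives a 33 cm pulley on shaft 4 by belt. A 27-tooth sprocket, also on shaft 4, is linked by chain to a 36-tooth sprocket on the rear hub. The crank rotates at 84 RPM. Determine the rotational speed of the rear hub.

Belt: ratio = 120/40 = 3, so shaft 2 turns at 84 / 3 = 28 RPM.
Belt: ratio = 35/20 = 1.75, so shaft 3 turns at 28 / 1.75 = 16 RPM.
Belt: ratio = 33/11 = 3, so shaft 4 turns at 16 / 3 = 5.3333 RPM.
Chain: ratio = 36/27 = 1.3333, so the rear hub turns at 5.3333 / 1.3333 = 4 RPM.

4 RPM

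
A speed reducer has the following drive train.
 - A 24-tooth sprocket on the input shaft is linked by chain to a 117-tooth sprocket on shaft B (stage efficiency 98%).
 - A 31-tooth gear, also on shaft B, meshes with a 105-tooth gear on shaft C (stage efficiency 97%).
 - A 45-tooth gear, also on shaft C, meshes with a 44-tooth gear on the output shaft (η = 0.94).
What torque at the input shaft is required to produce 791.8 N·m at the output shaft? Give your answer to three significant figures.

Overall ratio R = 4.875 × 3.3871 × 0.97778 = 16.145; overall efficiency η = 0.98 × 0.97 × 0.94 = 0.8936.
Input torque = output torque / (R × η) = 791.8 / (16.145 × 0.8936) = 54.884 N·m.

54.9 N·m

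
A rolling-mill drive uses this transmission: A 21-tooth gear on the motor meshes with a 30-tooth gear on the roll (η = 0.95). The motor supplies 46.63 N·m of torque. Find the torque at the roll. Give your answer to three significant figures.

63.3 N·m

Gear mesh: ratio = 30/21 = 1.4286; torque at the roll = 46.63 × 1.4286 × 0.95 = 63.284 N·m.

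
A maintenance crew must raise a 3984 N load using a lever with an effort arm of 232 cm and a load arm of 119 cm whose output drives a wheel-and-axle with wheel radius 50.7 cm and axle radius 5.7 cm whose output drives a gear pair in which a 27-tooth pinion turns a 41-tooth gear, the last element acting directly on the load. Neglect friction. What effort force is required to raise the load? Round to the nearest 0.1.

Lever MA = effort arm / load arm = 232/119 = 1.9496.
Wheel-and-axle MA = R/r = 50.7/5.7 = 8.8947.
Gear pair MA = 41/27 = 1.5185.
Combined ideal MA = 1.9496 × 8.8947 × 1.5185 = 26.333.
Effort = load / MA = 3984 / 26.333 = 151.3 N.

151.3 N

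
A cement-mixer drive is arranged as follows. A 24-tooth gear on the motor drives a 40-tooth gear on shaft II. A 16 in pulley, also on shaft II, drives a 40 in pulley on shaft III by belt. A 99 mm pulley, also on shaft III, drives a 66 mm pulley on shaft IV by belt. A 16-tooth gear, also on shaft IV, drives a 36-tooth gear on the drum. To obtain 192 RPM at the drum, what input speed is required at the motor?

1200 RPM

Overall ratio R = 1.6667 × 2.5 × 0.66667 × 2.25 = 6.25.
Required input speed = output speed × R = 192 × 6.25 = 1200 RPM.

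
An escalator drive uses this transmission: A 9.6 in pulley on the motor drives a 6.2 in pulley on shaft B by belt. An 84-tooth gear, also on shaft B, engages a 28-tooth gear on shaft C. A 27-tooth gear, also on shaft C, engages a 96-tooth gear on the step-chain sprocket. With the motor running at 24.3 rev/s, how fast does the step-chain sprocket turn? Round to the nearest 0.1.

31.7 rev/s

belt 6.2/9.6 = 0.64583 → 24.3/0.64583 = 37.626 rev/s
gear mesh 28/84 = 0.33333 → 37.626/0.33333 = 112.88 rev/s
gear mesh 96/27 = 3.5556 → 112.88/3.5556 = 31.747 rev/s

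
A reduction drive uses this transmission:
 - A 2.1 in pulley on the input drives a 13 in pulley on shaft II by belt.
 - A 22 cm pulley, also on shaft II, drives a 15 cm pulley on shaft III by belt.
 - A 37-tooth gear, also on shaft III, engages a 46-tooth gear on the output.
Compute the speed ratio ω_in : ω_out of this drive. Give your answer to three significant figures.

5.25

Each stage contributes driven/driver: belt 13/2.1 = 6.1905, belt 15/22 = 0.68182, gear mesh 46/37 = 1.2432.
Overall: 6.1905 × 0.68182 × 1.2432 = 5.2475.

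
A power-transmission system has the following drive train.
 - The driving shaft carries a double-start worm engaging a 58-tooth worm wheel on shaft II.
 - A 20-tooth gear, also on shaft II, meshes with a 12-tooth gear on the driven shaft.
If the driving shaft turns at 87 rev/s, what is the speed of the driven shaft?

5 rev/s

Worm: ratio = 58/2 = 29, so shaft II turns at 87 / 29 = 3 rev/s.
Gear mesh: ratio = 12/20 = 0.6, so the driven shaft turns at 3 / 0.6 = 5 rev/s.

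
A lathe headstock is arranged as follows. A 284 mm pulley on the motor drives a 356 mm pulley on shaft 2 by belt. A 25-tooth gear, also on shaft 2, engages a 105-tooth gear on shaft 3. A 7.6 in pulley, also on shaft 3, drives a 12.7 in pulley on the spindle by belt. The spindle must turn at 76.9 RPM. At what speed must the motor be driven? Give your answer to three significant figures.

677 RPM

Overall ratio R = 1.2535 × 4.2 × 1.6711 = 8.7977.
Required input speed = output speed × R = 76.9 × 8.7977 = 676.55 RPM.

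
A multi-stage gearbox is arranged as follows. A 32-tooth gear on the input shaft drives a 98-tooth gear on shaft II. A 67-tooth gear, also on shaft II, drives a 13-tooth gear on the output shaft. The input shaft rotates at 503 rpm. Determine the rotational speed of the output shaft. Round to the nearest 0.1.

846.5 rpm

the input shaft → shaft II (gear mesh, 98/32): 503 ÷ 3.0625 = 164.24 rpm
shaft II → the output shaft (gear mesh, 13/67): 164.24 ÷ 0.19403 = 846.49 rpm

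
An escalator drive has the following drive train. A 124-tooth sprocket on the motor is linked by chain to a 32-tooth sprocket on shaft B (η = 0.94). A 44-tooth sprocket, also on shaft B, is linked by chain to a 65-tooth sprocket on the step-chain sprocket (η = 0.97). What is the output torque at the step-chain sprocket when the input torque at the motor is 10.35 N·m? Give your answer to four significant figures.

3.598 N·m

After the chain (32/124): 10.35 × 0.25806 × 0.94 = 2.5107 N·m
After the chain (65/44): 2.5107 × 1.4773 × 0.97 = 3.5977 N·m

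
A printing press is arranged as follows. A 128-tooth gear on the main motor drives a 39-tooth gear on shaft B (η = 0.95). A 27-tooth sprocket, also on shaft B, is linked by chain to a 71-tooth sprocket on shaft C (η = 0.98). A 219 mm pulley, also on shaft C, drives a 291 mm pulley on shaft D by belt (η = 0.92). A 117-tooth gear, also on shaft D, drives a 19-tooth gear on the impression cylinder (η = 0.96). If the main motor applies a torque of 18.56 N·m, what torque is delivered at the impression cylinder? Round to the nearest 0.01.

2.64 N·m

Gear mesh: ratio = 39/128 = 0.30469; torque at shaft B = 18.56 × 0.30469 × 0.95 = 5.3722 N·m.
Chain: ratio = 71/27 = 2.6296; torque at shaft C = 5.3722 × 2.6296 × 0.98 = 13.844 N·m.
Belt: ratio = 291/219 = 1.3288; torque at shaft D = 13.844 × 1.3288 × 0.92 = 16.924 N·m.
Gear mesh: ratio = 19/117 = 0.16239; torque at the impression cylinder = 16.924 × 0.16239 × 0.96 = 2.6385 N·m.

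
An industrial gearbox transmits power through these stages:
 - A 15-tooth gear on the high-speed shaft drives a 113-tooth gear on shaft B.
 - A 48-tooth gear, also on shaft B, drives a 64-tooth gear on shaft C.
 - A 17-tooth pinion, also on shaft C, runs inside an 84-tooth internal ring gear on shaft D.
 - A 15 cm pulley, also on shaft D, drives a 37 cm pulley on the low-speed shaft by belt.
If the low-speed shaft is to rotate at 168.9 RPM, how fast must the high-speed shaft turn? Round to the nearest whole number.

Overall ratio R = 7.5333 × 1.3333 × 4.9412 × 2.4667 = 122.42.
Required input speed = output speed × R = 168.9 × 122.42 = 20677 RPM.

20677 RPM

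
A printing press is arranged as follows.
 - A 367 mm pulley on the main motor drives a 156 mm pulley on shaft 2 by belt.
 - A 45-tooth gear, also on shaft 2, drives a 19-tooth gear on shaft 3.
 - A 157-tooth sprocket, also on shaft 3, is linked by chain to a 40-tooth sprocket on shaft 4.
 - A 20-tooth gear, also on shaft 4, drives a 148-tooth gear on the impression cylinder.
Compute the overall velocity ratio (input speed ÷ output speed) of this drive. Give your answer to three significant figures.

Each stage contributes driven/driver: belt 156/367 = 0.42507, gear mesh 19/45 = 0.42222, chain 40/157 = 0.25478, gear mesh 148/20 = 7.4.
Overall: 0.42507 × 0.42222 × 0.25478 × 7.4 = 0.33837.

0.338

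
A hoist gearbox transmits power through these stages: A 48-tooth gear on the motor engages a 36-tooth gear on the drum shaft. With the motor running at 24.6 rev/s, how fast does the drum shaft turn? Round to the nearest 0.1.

the motor → the drum shaft (gear mesh, 36/48): 24.6 ÷ 0.75 = 32.8 rev/s

32.8 rev/s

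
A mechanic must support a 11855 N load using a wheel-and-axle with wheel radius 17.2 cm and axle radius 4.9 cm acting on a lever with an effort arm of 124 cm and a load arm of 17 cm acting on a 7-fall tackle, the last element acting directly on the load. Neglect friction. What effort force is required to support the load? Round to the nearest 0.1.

66.1 N

Wheel-and-axle MA = R/r = 17.2/4.9 = 3.5102.
Lever MA = effort arm / load arm = 124/17 = 7.2941.
Block-and-tackle MA = number of supporting rope parts = 7.
Combined ideal MA = 3.5102 × 7.2941 × 7 = 179.23.
Effort = load / MA = 11855 / 179.23 = 66.145 N.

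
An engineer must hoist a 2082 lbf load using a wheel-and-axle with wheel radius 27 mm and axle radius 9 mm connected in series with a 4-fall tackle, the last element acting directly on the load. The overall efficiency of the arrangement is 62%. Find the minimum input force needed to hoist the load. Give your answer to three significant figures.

Wheel-and-axle MA = R/r = 27/9 = 3.
Block-and-tackle MA = number of supporting rope parts = 4.
Combined ideal MA = 3 × 4 = 12.
Actual MA = 12 × 0.62 = 7.44.
Effort = load / actual MA = 2082 / 7.44 = 279.84 lbf.

280 lbf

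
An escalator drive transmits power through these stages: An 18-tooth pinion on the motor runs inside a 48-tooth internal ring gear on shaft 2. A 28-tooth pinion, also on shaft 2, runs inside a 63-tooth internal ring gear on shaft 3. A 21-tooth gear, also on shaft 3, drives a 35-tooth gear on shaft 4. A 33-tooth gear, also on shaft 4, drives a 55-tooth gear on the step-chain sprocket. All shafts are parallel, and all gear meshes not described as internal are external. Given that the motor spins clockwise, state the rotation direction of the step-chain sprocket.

clockwise

the motor → shaft 2: internal mesh, same direction → CW.
shaft 2 → shaft 3: internal mesh, same direction → CW.
shaft 3 → shaft 4: external mesh, 1 reversal → CCW.
shaft 4 → the step-chain sprocket: external mesh, 1 reversal → CW.
2 reversals in total — an even number — so the step-chain sprocket turns the same way as the motor.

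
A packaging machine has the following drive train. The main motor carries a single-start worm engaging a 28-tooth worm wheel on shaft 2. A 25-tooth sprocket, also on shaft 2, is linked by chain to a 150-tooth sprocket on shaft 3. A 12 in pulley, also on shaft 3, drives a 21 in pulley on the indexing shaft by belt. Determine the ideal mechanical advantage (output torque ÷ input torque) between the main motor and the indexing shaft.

Each stage contributes driven/driver: worm 28/1 = 28, chain 150/25 = 6, belt 21/12 = 1.75.
Overall: 28 × 6 × 1.75 = 294.

294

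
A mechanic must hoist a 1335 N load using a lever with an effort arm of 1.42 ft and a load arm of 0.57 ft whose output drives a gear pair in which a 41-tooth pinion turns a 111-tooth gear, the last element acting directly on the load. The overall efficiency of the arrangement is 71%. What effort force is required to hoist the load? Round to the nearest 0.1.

278.8 N

Lever MA = effort arm / load arm = 1.42/0.57 = 2.4912.
Gear pair MA = 111/41 = 2.7073.
Combined ideal MA = 2.4912 × 2.7073 = 6.7445.
Actual MA = 6.7445 × 0.71 = 4.7886.
Effort = load / actual MA = 1335 / 4.7886 = 278.79 N.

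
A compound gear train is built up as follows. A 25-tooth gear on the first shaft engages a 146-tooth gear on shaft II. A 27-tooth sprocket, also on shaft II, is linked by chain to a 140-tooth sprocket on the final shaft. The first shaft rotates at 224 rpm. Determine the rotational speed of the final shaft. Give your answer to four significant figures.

7.397 rpm

gear mesh 146/25 = 5.84 → 224/5.84 = 38.356 rpm
chain 140/27 = 5.1852 → 38.356/5.1852 = 7.3973 rpm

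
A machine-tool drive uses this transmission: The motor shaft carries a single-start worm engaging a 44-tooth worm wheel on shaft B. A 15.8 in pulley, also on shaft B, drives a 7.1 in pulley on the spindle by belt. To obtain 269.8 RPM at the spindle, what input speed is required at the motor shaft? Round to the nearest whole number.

Overall ratio R = 44 × 0.44937 = 19.772.
Required input speed = output speed × R = 269.8 × 19.772 = 5334.5 RPM.

5335 RPM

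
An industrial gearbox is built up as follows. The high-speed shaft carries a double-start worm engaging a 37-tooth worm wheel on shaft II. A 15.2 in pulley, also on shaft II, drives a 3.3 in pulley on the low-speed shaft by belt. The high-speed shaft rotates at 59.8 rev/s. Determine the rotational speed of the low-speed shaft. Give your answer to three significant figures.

Worm: ratio = 37/2 = 18.5, so shaft II turns at 59.8 / 18.5 = 3.2324 rev/s.
Belt: ratio = 3.3/15.2 = 0.21711, so the low-speed shaft turns at 3.2324 / 0.21711 = 14.889 rev/s.

14.9 rev/s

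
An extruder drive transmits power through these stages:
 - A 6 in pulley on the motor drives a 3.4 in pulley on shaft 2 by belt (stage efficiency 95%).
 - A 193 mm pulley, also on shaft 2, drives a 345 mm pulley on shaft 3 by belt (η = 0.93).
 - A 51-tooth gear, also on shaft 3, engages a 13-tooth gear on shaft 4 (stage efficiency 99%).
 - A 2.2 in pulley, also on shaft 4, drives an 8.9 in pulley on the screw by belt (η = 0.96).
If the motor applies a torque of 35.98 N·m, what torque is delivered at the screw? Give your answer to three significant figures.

Belt: ratio = 3.4/6 = 0.56667; torque at shaft 2 = 35.98 × 0.56667 × 0.95 = 19.369 N·m.
Belt: ratio = 345/193 = 1.7876; torque at shaft 3 = 19.369 × 1.7876 × 0.93 = 32.2 N·m.
Gear mesh: ratio = 13/51 = 0.2549; torque at shaft 4 = 32.2 × 0.2549 × 0.99 = 8.1258 N·m.
Belt: ratio = 8.9/2.2 = 4.0455; torque at the screw = 8.1258 × 4.0455 × 0.96 = 31.558 N·m.

31.6 N·m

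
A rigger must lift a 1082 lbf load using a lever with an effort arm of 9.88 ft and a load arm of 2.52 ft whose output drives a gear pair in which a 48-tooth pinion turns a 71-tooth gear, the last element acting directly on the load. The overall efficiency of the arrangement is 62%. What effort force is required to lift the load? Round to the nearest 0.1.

Lever MA = effort arm / load arm = 9.88/2.52 = 3.9206.
Gear pair MA = 71/48 = 1.4792.
Combined ideal MA = 3.9206 × 1.4792 = 5.7993.
Actual MA = 5.7993 × 0.62 = 3.5955.
Effort = load / actual MA = 1082 / 3.5955 = 300.93 lbf.

300.9 lbf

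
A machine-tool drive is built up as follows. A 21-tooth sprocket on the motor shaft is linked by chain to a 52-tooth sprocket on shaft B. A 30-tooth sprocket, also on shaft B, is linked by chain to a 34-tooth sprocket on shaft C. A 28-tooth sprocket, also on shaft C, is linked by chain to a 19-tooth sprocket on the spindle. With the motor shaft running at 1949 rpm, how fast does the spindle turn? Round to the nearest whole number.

the motor shaft → shaft B (chain, 52/21): 1949 ÷ 2.4762 = 787.1 rpm
shaft B → shaft C (chain, 34/30): 787.1 ÷ 1.1333 = 694.5 rpm
shaft C → the spindle (chain, 19/28): 694.5 ÷ 0.67857 = 1023.5 rpm

1023 rpm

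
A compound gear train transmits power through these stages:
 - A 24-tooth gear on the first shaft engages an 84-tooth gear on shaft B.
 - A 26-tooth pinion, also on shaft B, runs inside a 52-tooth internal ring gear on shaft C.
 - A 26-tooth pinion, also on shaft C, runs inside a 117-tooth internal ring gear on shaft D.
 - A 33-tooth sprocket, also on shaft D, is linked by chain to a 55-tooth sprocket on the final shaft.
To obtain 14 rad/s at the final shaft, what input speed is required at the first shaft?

735 rad/s

Overall ratio R = 3.5 × 2 × 4.5 × 1.6667 = 52.5.
Required input speed = output speed × R = 14 × 52.5 = 735 rad/s.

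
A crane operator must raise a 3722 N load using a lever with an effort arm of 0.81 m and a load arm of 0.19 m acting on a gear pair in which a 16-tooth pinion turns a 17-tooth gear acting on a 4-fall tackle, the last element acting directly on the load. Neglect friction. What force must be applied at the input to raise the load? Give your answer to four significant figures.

205.4 N

Lever MA = effort arm / load arm = 0.81/0.19 = 4.2632.
Gear pair MA = 17/16 = 1.0625.
Block-and-tackle MA = number of supporting rope parts = 4.
Combined ideal MA = 4.2632 × 1.0625 × 4 = 18.118.
Effort = load / MA = 3722 / 18.118 = 205.43 N.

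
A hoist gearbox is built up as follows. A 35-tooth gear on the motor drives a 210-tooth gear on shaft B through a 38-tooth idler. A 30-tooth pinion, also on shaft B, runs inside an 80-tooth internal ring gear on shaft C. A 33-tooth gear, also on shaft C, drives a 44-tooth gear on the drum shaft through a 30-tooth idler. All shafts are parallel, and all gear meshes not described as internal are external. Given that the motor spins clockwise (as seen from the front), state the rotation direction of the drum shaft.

the motor → shaft B: driver → idler → driven is 2 external meshes, 2 reversals → CW.
shaft B → shaft C: internal mesh, same direction → CW.
shaft C → the drum shaft: driver → idler → driven is 2 external meshes, 2 reversals → CW.
4 reversals in total — an even number — so the drum shaft turns the same way as the motor.

clockwise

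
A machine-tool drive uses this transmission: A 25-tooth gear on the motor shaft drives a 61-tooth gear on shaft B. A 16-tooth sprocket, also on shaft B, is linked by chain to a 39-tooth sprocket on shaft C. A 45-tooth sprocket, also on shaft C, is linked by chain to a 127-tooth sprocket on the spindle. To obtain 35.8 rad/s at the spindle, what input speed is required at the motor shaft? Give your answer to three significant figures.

Overall ratio R = 2.44 × 2.4375 × 2.8222 = 16.785.
Required input speed = output speed × R = 35.8 × 16.785 = 600.91 rad/s.

601 rad/s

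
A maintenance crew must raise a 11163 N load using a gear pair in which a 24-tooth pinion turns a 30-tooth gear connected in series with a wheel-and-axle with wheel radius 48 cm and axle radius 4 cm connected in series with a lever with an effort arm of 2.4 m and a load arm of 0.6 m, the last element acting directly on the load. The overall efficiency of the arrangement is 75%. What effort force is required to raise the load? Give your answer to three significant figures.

Gear pair MA = 30/24 = 1.25.
Wheel-and-axle MA = R/r = 48/4 = 12.
Lever MA = effort arm / load arm = 2.4/0.6 = 4.
Combined ideal MA = 1.25 × 12 × 4 = 60.
Actual MA = 60 × 0.75 = 45.
Effort = load / actual MA = 11163 / 45 = 248.07 N.

248 N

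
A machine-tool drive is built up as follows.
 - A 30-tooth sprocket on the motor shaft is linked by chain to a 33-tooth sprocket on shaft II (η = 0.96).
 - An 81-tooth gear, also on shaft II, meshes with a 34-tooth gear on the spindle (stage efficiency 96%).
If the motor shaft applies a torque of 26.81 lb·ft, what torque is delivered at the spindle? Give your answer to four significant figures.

11.41 lb·ft

After the chain (33/30): 26.81 × 1.1 × 0.96 = 28.311 lb·ft
After the gear mesh (34/81): 28.311 × 0.41975 × 0.96 = 11.408 lb·ft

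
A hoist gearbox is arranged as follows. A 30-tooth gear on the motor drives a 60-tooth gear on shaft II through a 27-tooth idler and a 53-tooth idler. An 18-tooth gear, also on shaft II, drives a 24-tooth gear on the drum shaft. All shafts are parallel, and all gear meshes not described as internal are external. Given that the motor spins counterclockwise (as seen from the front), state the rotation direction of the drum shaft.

counterclockwise

the motor → shaft II: driver → idler → idler → driven is 3 external meshes, 3 reversals → CW.
shaft II → the drum shaft: external mesh, 1 reversal → CCW.
4 reversals in total — an even number — so the drum shaft turns the same way as the motor.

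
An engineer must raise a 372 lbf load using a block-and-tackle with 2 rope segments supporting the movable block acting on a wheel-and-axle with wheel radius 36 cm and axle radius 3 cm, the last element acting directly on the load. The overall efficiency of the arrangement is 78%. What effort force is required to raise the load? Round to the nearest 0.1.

Block-and-tackle MA = number of supporting rope parts = 2.
Wheel-and-axle MA = R/r = 36/3 = 12.
Combined ideal MA = 2 × 12 = 24.
Actual MA = 24 × 0.78 = 18.72.
Effort = load / actual MA = 372 / 18.72 = 19.872 lbf.

19.9 lbf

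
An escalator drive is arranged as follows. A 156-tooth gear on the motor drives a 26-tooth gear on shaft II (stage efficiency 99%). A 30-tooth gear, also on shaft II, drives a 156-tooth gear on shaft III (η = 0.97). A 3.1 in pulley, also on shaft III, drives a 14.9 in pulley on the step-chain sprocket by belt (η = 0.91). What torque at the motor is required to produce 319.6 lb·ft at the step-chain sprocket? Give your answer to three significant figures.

Overall ratio R = 0.16667 × 5.2 × 4.8065 = 4.1656; overall efficiency η = 0.99 × 0.97 × 0.91 = 0.8739.
Input torque = output torque / (R × η) = 319.6 / (4.1656 × 0.8739) = 87.797 lb·ft.

87.8 lb·ft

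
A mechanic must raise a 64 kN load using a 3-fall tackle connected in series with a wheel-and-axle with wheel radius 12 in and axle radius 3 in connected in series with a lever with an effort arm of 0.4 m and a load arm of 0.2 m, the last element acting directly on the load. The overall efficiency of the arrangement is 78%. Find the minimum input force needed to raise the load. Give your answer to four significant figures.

3.419 kN

Block-and-tackle MA = number of supporting rope parts = 3.
Wheel-and-axle MA = R/r = 12/3 = 4.
Lever MA = effort arm / load arm = 0.4/0.2 = 2.
Combined ideal MA = 3 × 4 × 2 = 24.
Actual MA = 24 × 0.78 = 18.72.
Effort = load / actual MA = 64 / 18.72 = 3.4188 kN.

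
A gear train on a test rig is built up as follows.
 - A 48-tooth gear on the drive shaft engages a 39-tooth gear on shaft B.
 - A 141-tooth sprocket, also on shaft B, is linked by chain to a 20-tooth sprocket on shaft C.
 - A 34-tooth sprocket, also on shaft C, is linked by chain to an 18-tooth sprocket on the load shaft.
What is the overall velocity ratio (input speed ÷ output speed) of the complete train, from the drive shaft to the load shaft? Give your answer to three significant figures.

Each stage contributes driven/driver: gear mesh 39/48 = 0.8125, chain 20/141 = 0.14184, chain 18/34 = 0.52941.
Overall: 0.8125 × 0.14184 × 0.52941 = 0.061014.

0.0610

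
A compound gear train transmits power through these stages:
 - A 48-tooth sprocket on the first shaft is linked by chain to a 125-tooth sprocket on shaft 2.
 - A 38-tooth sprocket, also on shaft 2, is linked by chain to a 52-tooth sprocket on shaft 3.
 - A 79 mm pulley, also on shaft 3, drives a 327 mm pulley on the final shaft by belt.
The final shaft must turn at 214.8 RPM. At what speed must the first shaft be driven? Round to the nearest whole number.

Overall ratio R = 2.6042 × 1.3684 × 4.1392 = 14.751.
Required input speed = output speed × R = 214.8 × 14.751 = 3168.4 RPM.

3168 RPM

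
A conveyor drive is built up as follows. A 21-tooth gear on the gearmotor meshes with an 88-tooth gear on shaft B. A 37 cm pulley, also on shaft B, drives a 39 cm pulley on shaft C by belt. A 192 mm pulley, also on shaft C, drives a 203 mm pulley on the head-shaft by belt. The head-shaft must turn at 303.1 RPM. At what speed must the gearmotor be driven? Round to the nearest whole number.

1415 RPM

Overall ratio R = 4.1905 × 1.0541 × 1.0573 = 4.67.
Required input speed = output speed × R = 303.1 × 4.67 = 1415.5 RPM.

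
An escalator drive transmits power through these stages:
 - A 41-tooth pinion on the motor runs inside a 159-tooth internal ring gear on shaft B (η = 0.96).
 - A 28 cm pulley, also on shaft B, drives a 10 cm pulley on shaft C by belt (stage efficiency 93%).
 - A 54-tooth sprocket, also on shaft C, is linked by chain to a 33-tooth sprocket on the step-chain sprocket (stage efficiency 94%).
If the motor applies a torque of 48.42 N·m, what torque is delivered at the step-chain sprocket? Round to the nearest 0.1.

Internal gear: ratio = 159/41 = 3.878; torque at shaft B = 48.42 × 3.878 × 0.96 = 180.26 N·m.
Belt: ratio = 10/28 = 0.35714; torque at shaft C = 180.26 × 0.35714 × 0.93 = 59.873 N·m.
Chain: ratio = 33/54 = 0.61111; torque at the step-chain sprocket = 59.873 × 0.61111 × 0.94 = 34.394 N·m.

34.4 N·m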